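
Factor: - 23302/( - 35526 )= 3^( - 1)*31^ ( - 1 )*61^1 = 61/93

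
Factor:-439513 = -211^1*2083^1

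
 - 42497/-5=8499 + 2/5 = 8499.40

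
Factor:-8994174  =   - 2^1*3^1 *7^1*214147^1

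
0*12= 0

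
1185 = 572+613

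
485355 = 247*1965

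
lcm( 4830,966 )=4830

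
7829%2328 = 845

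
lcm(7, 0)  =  0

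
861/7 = 123= 123.00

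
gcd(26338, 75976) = 2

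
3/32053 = 3/32053 = 0.00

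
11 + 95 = 106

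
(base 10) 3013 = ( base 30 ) 3ad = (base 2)101111000101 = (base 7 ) 11533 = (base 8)5705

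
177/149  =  1 + 28/149 =1.19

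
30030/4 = 15015/2 = 7507.50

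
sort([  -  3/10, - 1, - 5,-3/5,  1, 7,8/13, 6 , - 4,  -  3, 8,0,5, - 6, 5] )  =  [-6,-5 ,  -  4 , - 3, - 1,-3/5,- 3/10,0,  8/13, 1,5,5,6, 7, 8]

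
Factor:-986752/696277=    - 2^7*13^1*149^(-1 )*593^1*4673^(- 1 )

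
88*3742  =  329296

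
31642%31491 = 151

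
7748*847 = 6562556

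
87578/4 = 43789/2 = 21894.50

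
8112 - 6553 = 1559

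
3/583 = 3/583 =0.01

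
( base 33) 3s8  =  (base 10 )4199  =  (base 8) 10147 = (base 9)5675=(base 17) E90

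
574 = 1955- 1381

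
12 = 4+8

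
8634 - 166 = 8468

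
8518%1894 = 942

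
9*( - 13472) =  - 121248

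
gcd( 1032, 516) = 516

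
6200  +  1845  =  8045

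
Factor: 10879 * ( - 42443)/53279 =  - 461737397/53279 = -11^1*23^1 * 43^1* 42443^1*53279^ ( - 1)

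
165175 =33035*5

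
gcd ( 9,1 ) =1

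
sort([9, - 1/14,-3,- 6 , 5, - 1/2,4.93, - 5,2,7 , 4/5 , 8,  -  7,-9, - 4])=[ - 9,-7 , - 6,-5, - 4,-3 , - 1/2,  -  1/14, 4/5,2 , 4.93, 5, 7,8,9 ]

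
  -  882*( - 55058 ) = 48561156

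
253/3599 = 253/3599= 0.07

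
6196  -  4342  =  1854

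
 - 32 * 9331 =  - 298592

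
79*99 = 7821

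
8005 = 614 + 7391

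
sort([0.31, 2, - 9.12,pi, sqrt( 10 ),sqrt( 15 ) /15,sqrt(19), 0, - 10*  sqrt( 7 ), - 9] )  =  [ - 10*sqrt(7) , - 9.12,-9 , 0, sqrt( 15) /15,0.31,2,  pi  ,  sqrt ( 10), sqrt(19 ) ]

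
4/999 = 4/999 = 0.00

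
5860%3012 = 2848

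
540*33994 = 18356760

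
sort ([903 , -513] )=[ - 513,903 ] 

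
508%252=4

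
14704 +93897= 108601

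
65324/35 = 9332/5  =  1866.40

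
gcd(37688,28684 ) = 4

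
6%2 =0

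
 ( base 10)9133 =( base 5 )243013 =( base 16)23ad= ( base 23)H62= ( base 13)4207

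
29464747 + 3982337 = 33447084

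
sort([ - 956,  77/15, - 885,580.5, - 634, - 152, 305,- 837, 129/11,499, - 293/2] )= [ - 956,-885, - 837,-634,-152,  -  293/2 , 77/15, 129/11, 305, 499, 580.5]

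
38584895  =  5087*7585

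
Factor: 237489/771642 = 2^( - 1) * 3^( - 1 )*7^1 * 43^1 * 163^( - 1 ) = 301/978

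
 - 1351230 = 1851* (  -  730) 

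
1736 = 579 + 1157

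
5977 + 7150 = 13127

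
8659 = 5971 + 2688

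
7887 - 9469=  - 1582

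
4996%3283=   1713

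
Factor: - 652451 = - 652451^1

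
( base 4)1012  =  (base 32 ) 26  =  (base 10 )70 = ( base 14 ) 50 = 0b1000110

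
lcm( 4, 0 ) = 0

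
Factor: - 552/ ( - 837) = 2^3*3^( - 2)*23^1 * 31^( - 1) =184/279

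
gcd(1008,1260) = 252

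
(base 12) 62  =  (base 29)2G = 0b1001010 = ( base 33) 28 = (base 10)74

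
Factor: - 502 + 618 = 2^2*29^1  =  116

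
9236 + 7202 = 16438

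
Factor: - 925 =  - 5^2*37^1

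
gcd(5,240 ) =5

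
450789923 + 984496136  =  1435286059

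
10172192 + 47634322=57806514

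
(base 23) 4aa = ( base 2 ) 100100110100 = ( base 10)2356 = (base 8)4464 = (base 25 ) 3J6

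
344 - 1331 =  - 987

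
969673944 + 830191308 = 1799865252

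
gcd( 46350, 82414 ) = 2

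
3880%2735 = 1145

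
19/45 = 19/45= 0.42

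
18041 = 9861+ 8180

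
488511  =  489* 999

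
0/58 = 0= 0.00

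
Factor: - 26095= - 5^1  *17^1 * 307^1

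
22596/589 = 38 + 214/589 = 38.36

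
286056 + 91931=377987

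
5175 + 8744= 13919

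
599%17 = 4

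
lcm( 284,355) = 1420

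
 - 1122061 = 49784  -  1171845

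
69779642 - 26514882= 43264760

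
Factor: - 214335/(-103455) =11^( - 1 )  *19^( - 1)*433^1 = 433/209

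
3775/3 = 1258+1/3 = 1258.33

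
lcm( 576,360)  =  2880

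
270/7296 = 45/1216 = 0.04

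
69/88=69/88 = 0.78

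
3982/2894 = 1 + 544/1447 = 1.38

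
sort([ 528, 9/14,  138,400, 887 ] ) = [ 9/14, 138,400, 528,887 ] 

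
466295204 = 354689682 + 111605522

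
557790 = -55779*( - 10)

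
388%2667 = 388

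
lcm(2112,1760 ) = 10560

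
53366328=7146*7468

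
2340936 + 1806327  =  4147263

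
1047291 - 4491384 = -3444093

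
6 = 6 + 0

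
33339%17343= 15996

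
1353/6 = 225  +  1/2 = 225.50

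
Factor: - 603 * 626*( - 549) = 2^1*3^4 * 61^1*67^1 * 313^1 = 207235422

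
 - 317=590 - 907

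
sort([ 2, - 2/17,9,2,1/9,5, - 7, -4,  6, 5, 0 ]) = [ - 7, - 4, - 2/17,0,1/9, 2, 2,5,5, 6,9]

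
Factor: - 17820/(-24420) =27/37  =  3^3*37^ ( - 1) 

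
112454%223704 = 112454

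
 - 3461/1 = -3461 = - 3461.00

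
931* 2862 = 2664522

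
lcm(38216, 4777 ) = 38216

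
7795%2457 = 424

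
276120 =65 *4248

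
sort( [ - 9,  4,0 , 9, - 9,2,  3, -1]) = [-9, - 9, - 1,0,  2, 3, 4,  9 ] 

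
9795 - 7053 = 2742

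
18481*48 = 887088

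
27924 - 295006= -267082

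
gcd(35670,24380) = 10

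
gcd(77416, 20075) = 1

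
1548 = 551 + 997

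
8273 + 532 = 8805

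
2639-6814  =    -  4175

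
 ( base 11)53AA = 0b1101111100010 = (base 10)7138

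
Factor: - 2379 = - 3^1*13^1*61^1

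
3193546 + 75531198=78724744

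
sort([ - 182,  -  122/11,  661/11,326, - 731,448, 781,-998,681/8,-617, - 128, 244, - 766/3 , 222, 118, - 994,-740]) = [-998,  -  994, - 740, - 731,  -  617,-766/3, -182, - 128 ,-122/11,661/11,681/8,118, 222, 244,326, 448, 781]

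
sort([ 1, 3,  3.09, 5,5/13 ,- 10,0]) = [- 10,0 , 5/13, 1, 3, 3.09,5]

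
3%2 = 1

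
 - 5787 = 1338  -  7125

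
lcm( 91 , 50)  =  4550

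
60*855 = 51300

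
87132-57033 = 30099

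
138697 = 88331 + 50366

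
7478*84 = 628152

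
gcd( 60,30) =30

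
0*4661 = 0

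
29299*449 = 13155251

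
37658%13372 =10914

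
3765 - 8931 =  - 5166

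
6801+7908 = 14709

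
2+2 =4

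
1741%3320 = 1741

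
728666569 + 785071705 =1513738274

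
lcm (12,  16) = 48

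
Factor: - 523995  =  -3^1 * 5^1* 181^1*193^1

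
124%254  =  124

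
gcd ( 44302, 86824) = 2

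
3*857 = 2571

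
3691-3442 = 249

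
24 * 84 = 2016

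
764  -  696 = 68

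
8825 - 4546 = 4279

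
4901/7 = 4901/7 = 700.14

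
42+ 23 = 65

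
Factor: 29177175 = 3^1*5^2*389029^1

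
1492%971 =521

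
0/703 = 0 =0.00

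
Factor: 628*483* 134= 40645416 = 2^3*3^1 * 7^1*23^1*67^1 * 157^1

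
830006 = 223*3722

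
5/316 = 5/316 = 0.02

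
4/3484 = 1/871  =  0.00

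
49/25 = 1+24/25 = 1.96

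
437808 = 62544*7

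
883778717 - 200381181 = 683397536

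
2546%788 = 182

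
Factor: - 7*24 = - 2^3*3^1* 7^1 = - 168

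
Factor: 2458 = 2^1*1229^1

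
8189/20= 409 + 9/20 = 409.45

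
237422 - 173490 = 63932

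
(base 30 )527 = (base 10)4567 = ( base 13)2104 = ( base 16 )11d7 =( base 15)1547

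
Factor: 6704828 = 2^2*13^1*128939^1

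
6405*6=38430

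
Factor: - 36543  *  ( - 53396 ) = 2^2*3^1 * 7^1  *13^1 * 937^1*1907^1 = 1951250028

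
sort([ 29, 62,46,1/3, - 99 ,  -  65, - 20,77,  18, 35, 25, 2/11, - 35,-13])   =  [ - 99, - 65,- 35, - 20, - 13,  2/11, 1/3, 18, 25, 29,35,46, 62, 77]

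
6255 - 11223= - 4968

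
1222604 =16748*73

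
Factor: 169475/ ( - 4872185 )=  - 33895/974437 = - 5^1*6779^1*974437^( - 1) 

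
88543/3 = 29514 + 1/3 = 29514.33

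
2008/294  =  1004/147=6.83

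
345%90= 75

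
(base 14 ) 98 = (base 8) 206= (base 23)5J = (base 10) 134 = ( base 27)4Q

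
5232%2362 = 508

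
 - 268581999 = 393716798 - 662298797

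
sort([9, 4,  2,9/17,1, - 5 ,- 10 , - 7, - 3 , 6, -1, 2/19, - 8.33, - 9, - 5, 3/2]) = [ - 10, - 9, - 8.33, - 7 , - 5 ,-5, - 3, - 1,2/19,9/17,1,  3/2,2 , 4, 6,9] 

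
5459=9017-3558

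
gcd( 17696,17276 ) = 28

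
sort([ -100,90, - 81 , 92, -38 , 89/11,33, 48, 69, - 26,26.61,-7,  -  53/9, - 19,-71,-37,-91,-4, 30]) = [ - 100,-91,-81 ,  -  71 , - 38, - 37,  -  26, - 19,-7,-53/9,-4 , 89/11,26.61, 30, 33, 48,69, 90,  92]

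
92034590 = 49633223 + 42401367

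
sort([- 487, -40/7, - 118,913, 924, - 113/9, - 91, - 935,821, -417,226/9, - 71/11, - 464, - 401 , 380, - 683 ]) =[ - 935, - 683,-487, - 464, - 417,- 401, - 118, - 91, - 113/9, - 71/11, -40/7, 226/9, 380, 821 , 913, 924]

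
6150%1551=1497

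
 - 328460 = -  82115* 4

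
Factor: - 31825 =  - 5^2*19^1*67^1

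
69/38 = 69/38   =  1.82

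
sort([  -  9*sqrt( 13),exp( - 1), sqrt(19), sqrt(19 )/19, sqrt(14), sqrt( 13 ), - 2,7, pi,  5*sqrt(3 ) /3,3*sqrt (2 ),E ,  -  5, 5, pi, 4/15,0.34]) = [  -  9 * sqrt( 13), - 5, - 2, sqrt( 19)/19 , 4/15,  0.34,exp(-1 ) , E,5 *sqrt (3 )/3, pi, pi, sqrt( 13),sqrt( 14 ), 3 *sqrt(2), sqrt( 19) , 5,7 ]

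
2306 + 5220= 7526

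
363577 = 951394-587817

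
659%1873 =659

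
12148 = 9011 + 3137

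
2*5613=11226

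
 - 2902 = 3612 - 6514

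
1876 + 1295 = 3171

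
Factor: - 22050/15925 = - 18/13 = - 2^1*3^2*13^( - 1) 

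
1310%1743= 1310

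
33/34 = 33/34 = 0.97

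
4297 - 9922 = -5625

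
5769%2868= 33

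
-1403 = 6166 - 7569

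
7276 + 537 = 7813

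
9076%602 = 46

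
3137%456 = 401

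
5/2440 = 1/488 = 0.00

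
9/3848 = 9/3848 = 0.00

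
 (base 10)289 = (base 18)g1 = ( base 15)144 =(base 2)100100001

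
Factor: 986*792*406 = 2^5*3^2*7^1*11^1* 17^1*29^2 =317050272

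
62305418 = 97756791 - 35451373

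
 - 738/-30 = 24 + 3/5 = 24.60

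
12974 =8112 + 4862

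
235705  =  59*3995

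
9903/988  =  10 + 23/988= 10.02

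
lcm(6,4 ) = 12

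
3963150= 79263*50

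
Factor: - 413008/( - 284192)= 2^( - 1)  *  107^ ( - 1)*311^1 =311/214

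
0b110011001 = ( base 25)G9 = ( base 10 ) 409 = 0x199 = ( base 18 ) 14d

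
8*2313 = 18504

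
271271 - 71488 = 199783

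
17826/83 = 17826/83  =  214.77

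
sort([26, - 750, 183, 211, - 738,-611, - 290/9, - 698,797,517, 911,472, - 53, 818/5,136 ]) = [-750, - 738, - 698, - 611, - 53, - 290/9  ,  26, 136,818/5, 183,211,  472, 517,797,911] 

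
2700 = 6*450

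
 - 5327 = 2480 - 7807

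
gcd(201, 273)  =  3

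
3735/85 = 43 + 16/17 = 43.94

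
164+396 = 560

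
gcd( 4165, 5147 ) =1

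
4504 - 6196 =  - 1692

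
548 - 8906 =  - 8358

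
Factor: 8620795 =5^1*83^1*20773^1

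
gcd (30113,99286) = 1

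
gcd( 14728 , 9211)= 1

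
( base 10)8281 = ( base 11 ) 6249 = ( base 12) 4961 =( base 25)D66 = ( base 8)20131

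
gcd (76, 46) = 2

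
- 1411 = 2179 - 3590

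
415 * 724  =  300460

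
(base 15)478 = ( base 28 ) 185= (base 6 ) 4405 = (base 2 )1111110101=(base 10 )1013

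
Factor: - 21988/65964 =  - 1/3=- 3^( - 1 )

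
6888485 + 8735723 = 15624208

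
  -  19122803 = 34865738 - 53988541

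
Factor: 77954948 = 2^2 *19^1*73^1*14051^1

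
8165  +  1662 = 9827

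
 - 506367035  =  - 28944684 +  - 477422351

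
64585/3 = 21528 + 1/3  =  21528.33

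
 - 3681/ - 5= 736 +1/5 = 736.20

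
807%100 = 7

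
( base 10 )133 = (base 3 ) 11221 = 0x85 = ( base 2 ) 10000101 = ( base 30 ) 4d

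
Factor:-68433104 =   -  2^4 * 1069^1 *4001^1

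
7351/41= 7351/41 = 179.29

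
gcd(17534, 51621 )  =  1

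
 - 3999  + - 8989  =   - 12988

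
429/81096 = 143/27032 = 0.01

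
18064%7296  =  3472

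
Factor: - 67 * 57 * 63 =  - 240597  =  - 3^3 * 7^1*19^1*67^1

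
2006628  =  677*2964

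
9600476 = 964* 9959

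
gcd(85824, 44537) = 1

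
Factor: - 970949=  -7^1*29^1*4783^1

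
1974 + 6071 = 8045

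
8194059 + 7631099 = 15825158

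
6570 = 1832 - -4738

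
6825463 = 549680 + 6275783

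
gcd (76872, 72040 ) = 8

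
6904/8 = 863 = 863.00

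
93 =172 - 79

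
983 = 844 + 139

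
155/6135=31/1227 = 0.03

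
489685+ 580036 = 1069721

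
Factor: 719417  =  23^1*31^1*1009^1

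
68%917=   68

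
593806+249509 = 843315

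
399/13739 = 399/13739 = 0.03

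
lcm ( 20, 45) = 180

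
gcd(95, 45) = 5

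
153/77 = 153/77=1.99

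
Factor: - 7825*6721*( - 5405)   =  284258814125  =  5^3 * 11^1*13^1*23^1 *47^2* 313^1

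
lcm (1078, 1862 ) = 20482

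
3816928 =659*5792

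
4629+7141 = 11770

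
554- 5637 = -5083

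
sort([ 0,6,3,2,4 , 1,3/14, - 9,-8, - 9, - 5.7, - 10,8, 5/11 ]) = [ - 10, - 9, - 9, - 8, - 5.7,0,3/14, 5/11,1,2,3,  4,6  ,  8] 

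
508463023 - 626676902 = - 118213879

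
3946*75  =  295950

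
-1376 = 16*( - 86)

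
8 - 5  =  3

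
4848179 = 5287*917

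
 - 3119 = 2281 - 5400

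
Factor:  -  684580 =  - 2^2 * 5^1*13^1*2633^1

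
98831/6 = 16471+5/6 = 16471.83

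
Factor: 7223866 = 2^1 * 13^1*109^1*2549^1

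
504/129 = 3 +39/43 =3.91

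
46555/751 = 46555/751 = 61.99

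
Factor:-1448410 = - 2^1* 5^1*241^1*601^1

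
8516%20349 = 8516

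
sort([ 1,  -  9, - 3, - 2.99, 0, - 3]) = [ - 9,-3, - 3, - 2.99,0, 1]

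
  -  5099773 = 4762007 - 9861780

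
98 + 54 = 152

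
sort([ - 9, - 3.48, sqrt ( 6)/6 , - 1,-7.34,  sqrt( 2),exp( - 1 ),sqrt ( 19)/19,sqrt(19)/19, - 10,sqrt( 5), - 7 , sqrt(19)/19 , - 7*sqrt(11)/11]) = [ - 10,-9,-7.34,-7,- 3.48, - 7*sqrt( 11)/11, - 1,sqrt(19 )/19,sqrt( 19)/19,sqrt(19)/19,exp( - 1),sqrt(6) /6,sqrt(2),  sqrt(5 )]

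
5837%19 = 4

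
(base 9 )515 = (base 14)21d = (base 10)419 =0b110100011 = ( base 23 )i5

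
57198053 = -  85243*( - 671 )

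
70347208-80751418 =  - 10404210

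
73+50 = 123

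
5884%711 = 196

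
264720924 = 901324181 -636603257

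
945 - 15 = 930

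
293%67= 25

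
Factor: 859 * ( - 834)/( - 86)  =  358203/43=3^1 *43^(  -  1 ) * 139^1*859^1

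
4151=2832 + 1319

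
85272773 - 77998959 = 7273814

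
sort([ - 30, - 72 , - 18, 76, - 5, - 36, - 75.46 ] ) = [- 75.46, - 72,-36,  -  30 , - 18, - 5,76]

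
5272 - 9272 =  - 4000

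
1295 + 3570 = 4865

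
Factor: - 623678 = - 2^1*11^1*28349^1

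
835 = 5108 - 4273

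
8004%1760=964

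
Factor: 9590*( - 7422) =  - 71176980=- 2^2*3^1*5^1*7^1*137^1*1237^1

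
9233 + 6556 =15789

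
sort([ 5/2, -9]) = [  -  9,5/2]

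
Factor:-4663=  - 4663^1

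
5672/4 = 1418  =  1418.00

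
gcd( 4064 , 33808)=16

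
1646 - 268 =1378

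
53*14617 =774701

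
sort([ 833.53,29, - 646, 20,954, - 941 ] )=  [ - 941 , - 646  ,  20,29,833.53, 954 ]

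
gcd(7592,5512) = 104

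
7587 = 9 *843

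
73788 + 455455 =529243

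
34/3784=17/1892 = 0.01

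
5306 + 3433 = 8739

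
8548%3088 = 2372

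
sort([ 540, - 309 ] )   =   [ - 309, 540 ]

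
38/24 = 19/12 = 1.58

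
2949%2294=655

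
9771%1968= 1899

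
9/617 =9/617 = 0.01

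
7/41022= 7/41022 = 0.00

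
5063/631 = 5063/631 = 8.02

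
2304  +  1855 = 4159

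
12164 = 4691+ 7473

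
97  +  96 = 193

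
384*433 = 166272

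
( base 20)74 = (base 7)264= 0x90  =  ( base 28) 54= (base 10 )144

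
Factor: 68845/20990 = 13769/4198 = 2^( - 1)*7^2*281^1*2099^(-1)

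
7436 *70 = 520520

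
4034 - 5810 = - 1776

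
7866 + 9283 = 17149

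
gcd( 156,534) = 6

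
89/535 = 89/535 =0.17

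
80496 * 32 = 2575872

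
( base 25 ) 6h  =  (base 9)205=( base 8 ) 247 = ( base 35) 4R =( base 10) 167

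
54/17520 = 9/2920 = 0.00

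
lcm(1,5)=5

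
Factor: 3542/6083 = 46/79 =2^1*23^1*79^( - 1 ) 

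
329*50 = 16450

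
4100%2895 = 1205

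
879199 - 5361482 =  -4482283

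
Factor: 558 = 2^1*3^2*31^1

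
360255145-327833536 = 32421609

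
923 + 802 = 1725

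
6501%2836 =829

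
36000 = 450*80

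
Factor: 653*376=2^3 * 47^1*653^1 = 245528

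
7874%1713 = 1022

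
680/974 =340/487=0.70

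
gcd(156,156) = 156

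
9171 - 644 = 8527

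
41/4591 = 41/4591 = 0.01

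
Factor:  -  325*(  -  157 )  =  51025 = 5^2 * 13^1*157^1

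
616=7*88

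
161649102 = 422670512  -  261021410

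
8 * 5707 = 45656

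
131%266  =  131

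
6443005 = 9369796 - 2926791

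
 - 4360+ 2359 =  - 2001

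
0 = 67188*0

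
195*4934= 962130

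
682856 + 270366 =953222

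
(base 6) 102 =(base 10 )38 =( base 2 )100110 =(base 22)1G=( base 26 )1C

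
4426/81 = 54 + 52/81  =  54.64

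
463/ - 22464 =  - 463/22464  =  - 0.02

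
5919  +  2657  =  8576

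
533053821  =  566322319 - 33268498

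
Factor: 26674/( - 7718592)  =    -  2^( - 5 )*3^( -1 )*7^ ( - 1 )*5743^( - 1)*13337^1 = -13337/3859296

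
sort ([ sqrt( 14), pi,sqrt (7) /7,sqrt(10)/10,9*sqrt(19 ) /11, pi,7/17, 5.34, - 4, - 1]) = [  -  4,-1, sqrt(  10 ) /10, sqrt( 7 ) /7,7/17,pi  ,  pi,9*sqrt( 19)/11,  sqrt(14),5.34 ] 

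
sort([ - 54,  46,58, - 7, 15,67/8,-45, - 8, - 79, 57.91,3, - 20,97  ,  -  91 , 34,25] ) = [-91,-79 ,  -  54,-45,-20,  -  8, - 7, 3 , 67/8,15, 25 , 34,  46, 57.91, 58,97 ]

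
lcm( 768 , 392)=37632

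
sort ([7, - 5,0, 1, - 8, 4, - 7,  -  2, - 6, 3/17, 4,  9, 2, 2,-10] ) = [-10, - 8, -7 , - 6, - 5, - 2,0,3/17, 1, 2,2 , 4, 4, 7,9] 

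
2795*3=8385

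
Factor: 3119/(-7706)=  - 2^ (  -  1) * 3119^1*3853^(-1 )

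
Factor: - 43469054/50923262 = - 21734527/25461631 = - 13^( - 1 )*17^(-1) * 115211^( - 1 )*21734527^1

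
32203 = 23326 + 8877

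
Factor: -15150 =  - 2^1*3^1*5^2 * 101^1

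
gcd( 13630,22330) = 290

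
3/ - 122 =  - 1 + 119/122 = - 0.02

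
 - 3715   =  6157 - 9872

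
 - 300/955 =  - 60/191=-  0.31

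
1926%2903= 1926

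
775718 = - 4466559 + 5242277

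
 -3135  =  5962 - 9097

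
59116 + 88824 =147940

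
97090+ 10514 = 107604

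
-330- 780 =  - 1110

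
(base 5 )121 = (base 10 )36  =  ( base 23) 1D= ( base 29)17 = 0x24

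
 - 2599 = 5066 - 7665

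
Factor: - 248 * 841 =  - 2^3 * 29^2*31^1  =  -208568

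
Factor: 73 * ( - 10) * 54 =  - 39420 = - 2^2 * 3^3*5^1*73^1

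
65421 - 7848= 57573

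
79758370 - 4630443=75127927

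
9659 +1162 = 10821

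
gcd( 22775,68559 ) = 1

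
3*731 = 2193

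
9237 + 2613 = 11850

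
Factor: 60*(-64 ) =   -  2^8*3^1*5^1 = - 3840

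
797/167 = 797/167= 4.77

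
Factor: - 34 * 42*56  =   - 2^5*3^1 * 7^2*17^1= -79968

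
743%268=207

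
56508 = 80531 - 24023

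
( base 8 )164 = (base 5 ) 431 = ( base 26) 4c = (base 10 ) 116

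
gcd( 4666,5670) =2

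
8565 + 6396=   14961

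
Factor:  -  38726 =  - 2^1 *17^2 * 67^1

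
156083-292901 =-136818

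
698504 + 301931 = 1000435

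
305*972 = 296460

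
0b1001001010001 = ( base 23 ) 8JK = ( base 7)16446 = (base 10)4689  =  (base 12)2869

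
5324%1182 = 596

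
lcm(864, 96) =864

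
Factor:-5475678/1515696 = -2^( -3 )*7^(-1)*347^( - 1)*70201^1=   - 70201/19432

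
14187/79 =14187/79 = 179.58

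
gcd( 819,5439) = 21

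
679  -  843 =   -  164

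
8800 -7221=1579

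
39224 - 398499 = -359275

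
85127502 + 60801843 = 145929345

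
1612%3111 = 1612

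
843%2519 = 843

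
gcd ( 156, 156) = 156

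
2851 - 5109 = - 2258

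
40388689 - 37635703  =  2752986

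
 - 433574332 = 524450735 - 958025067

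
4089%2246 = 1843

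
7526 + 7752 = 15278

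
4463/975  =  4 + 563/975 = 4.58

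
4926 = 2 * 2463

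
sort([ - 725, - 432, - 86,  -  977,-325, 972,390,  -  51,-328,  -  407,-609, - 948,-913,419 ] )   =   [  -  977,  -  948, - 913,  -  725, - 609, - 432, - 407,  -  328, - 325 ,- 86, - 51,390,419,972]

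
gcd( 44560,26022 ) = 2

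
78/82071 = 26/27357 = 0.00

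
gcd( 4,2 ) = 2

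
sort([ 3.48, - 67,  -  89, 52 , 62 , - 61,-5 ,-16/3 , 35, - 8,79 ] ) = [- 89, - 67,-61,- 8, - 16/3,-5, 3.48,35,52 , 62,79] 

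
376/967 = 376/967 =0.39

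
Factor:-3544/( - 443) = 2^3 = 8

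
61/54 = 61/54 = 1.13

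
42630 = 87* 490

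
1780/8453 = 1780/8453 = 0.21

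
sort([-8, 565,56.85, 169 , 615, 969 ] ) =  [ - 8, 56.85,169, 565,615, 969 ]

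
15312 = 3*5104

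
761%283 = 195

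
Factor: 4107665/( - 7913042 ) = -2^( - 1 ) * 5^1*37^ ( - 1 ) * 61^( - 1)*109^1 * 1753^( - 1) * 7537^1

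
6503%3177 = 149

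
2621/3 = 873 + 2/3=873.67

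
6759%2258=2243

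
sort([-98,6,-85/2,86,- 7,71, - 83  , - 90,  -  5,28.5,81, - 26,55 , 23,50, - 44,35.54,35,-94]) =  [ - 98 ,-94, - 90,-83, - 44, - 85/2,-26, - 7, - 5,6,23  ,  28.5, 35,35.54, 50,55, 71,81, 86]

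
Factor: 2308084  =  2^2*587^1*983^1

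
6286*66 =414876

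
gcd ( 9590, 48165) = 5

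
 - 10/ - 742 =5/371 =0.01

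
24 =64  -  40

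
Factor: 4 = 2^2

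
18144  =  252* 72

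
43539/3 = 14513 = 14513.00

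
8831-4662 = 4169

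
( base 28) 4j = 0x83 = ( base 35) 3q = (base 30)4B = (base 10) 131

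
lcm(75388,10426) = 980044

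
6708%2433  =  1842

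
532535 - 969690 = -437155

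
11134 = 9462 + 1672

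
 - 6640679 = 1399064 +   -  8039743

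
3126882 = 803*3894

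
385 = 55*7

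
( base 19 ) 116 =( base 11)321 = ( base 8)602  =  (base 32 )C2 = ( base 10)386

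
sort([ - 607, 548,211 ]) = [ - 607,211,548]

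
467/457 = 467/457= 1.02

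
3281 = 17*193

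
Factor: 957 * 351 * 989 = 3^4*11^1 * 13^1*23^1*29^1 * 43^1 = 332212023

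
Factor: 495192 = 2^3*3^1*47^1*439^1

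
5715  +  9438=15153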